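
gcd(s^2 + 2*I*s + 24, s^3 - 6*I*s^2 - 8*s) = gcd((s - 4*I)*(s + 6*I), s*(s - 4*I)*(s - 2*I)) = s - 4*I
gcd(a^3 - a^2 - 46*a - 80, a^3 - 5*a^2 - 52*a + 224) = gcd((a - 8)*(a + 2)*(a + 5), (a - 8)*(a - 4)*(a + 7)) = a - 8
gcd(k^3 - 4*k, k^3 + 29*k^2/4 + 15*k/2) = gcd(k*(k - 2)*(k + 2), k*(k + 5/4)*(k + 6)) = k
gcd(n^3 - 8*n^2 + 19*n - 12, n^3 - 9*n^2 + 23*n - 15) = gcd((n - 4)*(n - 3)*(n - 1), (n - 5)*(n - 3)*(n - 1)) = n^2 - 4*n + 3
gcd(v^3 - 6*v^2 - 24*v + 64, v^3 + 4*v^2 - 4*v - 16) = v^2 + 2*v - 8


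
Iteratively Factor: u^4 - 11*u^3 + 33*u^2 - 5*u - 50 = (u - 2)*(u^3 - 9*u^2 + 15*u + 25) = (u - 5)*(u - 2)*(u^2 - 4*u - 5) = (u - 5)^2*(u - 2)*(u + 1)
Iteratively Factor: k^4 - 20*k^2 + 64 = (k + 2)*(k^3 - 2*k^2 - 16*k + 32) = (k + 2)*(k + 4)*(k^2 - 6*k + 8) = (k - 2)*(k + 2)*(k + 4)*(k - 4)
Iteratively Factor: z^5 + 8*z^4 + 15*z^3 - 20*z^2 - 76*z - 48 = (z - 2)*(z^4 + 10*z^3 + 35*z^2 + 50*z + 24) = (z - 2)*(z + 1)*(z^3 + 9*z^2 + 26*z + 24) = (z - 2)*(z + 1)*(z + 3)*(z^2 + 6*z + 8) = (z - 2)*(z + 1)*(z + 3)*(z + 4)*(z + 2)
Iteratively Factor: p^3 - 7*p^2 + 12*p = (p)*(p^2 - 7*p + 12) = p*(p - 3)*(p - 4)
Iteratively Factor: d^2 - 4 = (d + 2)*(d - 2)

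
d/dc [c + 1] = 1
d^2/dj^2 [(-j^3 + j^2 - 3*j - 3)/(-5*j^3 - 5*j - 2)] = 2*(-25*j^6 + 150*j^5 + 465*j^4 + 20*j^3 + 75*j^2 - 78*j + 41)/(125*j^9 + 375*j^7 + 150*j^6 + 375*j^5 + 300*j^4 + 185*j^3 + 150*j^2 + 60*j + 8)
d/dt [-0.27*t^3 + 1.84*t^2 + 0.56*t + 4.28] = -0.81*t^2 + 3.68*t + 0.56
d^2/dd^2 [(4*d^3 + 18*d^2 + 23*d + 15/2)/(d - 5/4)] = 16*(32*d^3 - 120*d^2 + 150*d + 515)/(64*d^3 - 240*d^2 + 300*d - 125)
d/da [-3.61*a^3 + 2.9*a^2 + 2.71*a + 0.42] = -10.83*a^2 + 5.8*a + 2.71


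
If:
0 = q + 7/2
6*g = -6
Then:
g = -1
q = -7/2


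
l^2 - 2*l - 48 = (l - 8)*(l + 6)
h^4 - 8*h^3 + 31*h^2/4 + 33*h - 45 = (h - 6)*(h - 5/2)*(h - 3/2)*(h + 2)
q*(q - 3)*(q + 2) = q^3 - q^2 - 6*q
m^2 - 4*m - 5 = (m - 5)*(m + 1)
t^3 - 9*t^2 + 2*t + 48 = (t - 8)*(t - 3)*(t + 2)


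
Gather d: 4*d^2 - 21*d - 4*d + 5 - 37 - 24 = 4*d^2 - 25*d - 56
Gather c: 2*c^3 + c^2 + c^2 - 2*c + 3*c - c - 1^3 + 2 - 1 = 2*c^3 + 2*c^2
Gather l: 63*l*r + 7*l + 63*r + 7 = l*(63*r + 7) + 63*r + 7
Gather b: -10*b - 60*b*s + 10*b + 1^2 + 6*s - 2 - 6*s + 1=-60*b*s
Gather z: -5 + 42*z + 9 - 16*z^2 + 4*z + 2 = -16*z^2 + 46*z + 6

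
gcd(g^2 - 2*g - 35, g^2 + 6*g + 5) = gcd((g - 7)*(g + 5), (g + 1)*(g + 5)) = g + 5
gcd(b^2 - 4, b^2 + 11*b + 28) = 1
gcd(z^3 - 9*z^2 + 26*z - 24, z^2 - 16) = z - 4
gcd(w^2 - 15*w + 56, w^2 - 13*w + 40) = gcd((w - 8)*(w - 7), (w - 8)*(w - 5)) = w - 8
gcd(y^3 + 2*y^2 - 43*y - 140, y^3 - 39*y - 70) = y^2 - 2*y - 35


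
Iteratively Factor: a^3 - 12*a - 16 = (a + 2)*(a^2 - 2*a - 8) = (a - 4)*(a + 2)*(a + 2)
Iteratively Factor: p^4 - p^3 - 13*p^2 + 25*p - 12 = (p - 3)*(p^3 + 2*p^2 - 7*p + 4) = (p - 3)*(p - 1)*(p^2 + 3*p - 4) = (p - 3)*(p - 1)*(p + 4)*(p - 1)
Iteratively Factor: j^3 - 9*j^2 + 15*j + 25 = (j - 5)*(j^2 - 4*j - 5) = (j - 5)^2*(j + 1)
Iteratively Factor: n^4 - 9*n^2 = (n + 3)*(n^3 - 3*n^2) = (n - 3)*(n + 3)*(n^2) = n*(n - 3)*(n + 3)*(n)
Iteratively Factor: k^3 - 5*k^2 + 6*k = (k - 3)*(k^2 - 2*k) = k*(k - 3)*(k - 2)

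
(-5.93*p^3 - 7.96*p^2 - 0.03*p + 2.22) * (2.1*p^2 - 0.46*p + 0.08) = -12.453*p^5 - 13.9882*p^4 + 3.1242*p^3 + 4.039*p^2 - 1.0236*p + 0.1776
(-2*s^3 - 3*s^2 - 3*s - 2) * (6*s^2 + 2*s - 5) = -12*s^5 - 22*s^4 - 14*s^3 - 3*s^2 + 11*s + 10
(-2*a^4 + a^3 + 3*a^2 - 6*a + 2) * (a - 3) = -2*a^5 + 7*a^4 - 15*a^2 + 20*a - 6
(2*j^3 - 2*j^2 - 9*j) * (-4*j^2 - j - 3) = -8*j^5 + 6*j^4 + 32*j^3 + 15*j^2 + 27*j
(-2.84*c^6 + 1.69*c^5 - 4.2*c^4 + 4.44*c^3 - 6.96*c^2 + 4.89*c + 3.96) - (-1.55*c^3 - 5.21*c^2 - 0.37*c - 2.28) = -2.84*c^6 + 1.69*c^5 - 4.2*c^4 + 5.99*c^3 - 1.75*c^2 + 5.26*c + 6.24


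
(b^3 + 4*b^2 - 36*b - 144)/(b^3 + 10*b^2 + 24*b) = (b - 6)/b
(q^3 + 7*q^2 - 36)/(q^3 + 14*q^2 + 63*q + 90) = (q - 2)/(q + 5)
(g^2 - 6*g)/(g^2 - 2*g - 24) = g/(g + 4)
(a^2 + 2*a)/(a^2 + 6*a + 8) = a/(a + 4)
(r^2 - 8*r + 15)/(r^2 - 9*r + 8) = (r^2 - 8*r + 15)/(r^2 - 9*r + 8)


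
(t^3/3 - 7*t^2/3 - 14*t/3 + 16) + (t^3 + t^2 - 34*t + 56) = 4*t^3/3 - 4*t^2/3 - 116*t/3 + 72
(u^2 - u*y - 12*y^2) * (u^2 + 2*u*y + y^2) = u^4 + u^3*y - 13*u^2*y^2 - 25*u*y^3 - 12*y^4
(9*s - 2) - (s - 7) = 8*s + 5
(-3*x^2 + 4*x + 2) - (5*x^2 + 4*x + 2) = -8*x^2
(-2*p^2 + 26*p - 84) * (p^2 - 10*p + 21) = -2*p^4 + 46*p^3 - 386*p^2 + 1386*p - 1764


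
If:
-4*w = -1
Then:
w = 1/4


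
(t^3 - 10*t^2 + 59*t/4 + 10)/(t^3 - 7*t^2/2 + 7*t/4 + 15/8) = 2*(t - 8)/(2*t - 3)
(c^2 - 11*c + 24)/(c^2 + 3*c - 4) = (c^2 - 11*c + 24)/(c^2 + 3*c - 4)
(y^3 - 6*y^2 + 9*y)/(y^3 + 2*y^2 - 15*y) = (y - 3)/(y + 5)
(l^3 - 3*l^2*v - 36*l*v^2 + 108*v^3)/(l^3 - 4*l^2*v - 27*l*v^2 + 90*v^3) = (l + 6*v)/(l + 5*v)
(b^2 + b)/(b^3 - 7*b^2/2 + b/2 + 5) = 2*b/(2*b^2 - 9*b + 10)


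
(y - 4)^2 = y^2 - 8*y + 16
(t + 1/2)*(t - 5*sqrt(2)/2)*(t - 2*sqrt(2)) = t^3 - 9*sqrt(2)*t^2/2 + t^2/2 - 9*sqrt(2)*t/4 + 10*t + 5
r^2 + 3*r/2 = r*(r + 3/2)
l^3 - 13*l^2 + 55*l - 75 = (l - 5)^2*(l - 3)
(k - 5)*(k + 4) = k^2 - k - 20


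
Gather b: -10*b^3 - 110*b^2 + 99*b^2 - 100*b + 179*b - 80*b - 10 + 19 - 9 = -10*b^3 - 11*b^2 - b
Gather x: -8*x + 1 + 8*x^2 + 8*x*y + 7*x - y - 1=8*x^2 + x*(8*y - 1) - y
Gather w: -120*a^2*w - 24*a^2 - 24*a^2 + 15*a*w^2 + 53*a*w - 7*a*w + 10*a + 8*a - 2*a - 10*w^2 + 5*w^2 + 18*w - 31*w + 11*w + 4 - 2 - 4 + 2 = -48*a^2 + 16*a + w^2*(15*a - 5) + w*(-120*a^2 + 46*a - 2)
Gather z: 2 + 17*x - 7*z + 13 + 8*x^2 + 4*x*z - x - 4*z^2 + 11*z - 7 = 8*x^2 + 16*x - 4*z^2 + z*(4*x + 4) + 8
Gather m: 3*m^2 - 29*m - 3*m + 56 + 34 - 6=3*m^2 - 32*m + 84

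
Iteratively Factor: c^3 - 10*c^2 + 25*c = (c)*(c^2 - 10*c + 25) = c*(c - 5)*(c - 5)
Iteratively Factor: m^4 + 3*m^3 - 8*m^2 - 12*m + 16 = (m + 2)*(m^3 + m^2 - 10*m + 8) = (m + 2)*(m + 4)*(m^2 - 3*m + 2) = (m - 2)*(m + 2)*(m + 4)*(m - 1)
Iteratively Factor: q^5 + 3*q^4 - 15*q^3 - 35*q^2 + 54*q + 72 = (q + 3)*(q^4 - 15*q^2 + 10*q + 24) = (q + 3)*(q + 4)*(q^3 - 4*q^2 + q + 6) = (q + 1)*(q + 3)*(q + 4)*(q^2 - 5*q + 6) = (q - 2)*(q + 1)*(q + 3)*(q + 4)*(q - 3)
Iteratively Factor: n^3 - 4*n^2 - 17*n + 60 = (n - 5)*(n^2 + n - 12) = (n - 5)*(n + 4)*(n - 3)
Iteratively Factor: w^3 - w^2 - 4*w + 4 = (w - 1)*(w^2 - 4) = (w - 1)*(w + 2)*(w - 2)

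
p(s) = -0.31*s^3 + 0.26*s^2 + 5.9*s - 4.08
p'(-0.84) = 4.81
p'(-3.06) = -4.40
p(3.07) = 7.51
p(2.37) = 7.24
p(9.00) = -155.91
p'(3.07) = -1.27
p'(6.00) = -24.46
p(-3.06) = -10.82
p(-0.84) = -8.67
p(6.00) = -26.28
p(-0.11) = -4.73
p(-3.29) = -9.64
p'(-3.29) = -5.88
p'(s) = -0.93*s^2 + 0.52*s + 5.9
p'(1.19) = 5.20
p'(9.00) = -64.75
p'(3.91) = -6.28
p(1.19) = 2.79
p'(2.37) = 1.91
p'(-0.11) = 5.83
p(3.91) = 4.43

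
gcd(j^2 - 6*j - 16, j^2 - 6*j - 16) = j^2 - 6*j - 16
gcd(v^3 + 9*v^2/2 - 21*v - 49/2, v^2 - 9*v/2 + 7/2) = v - 7/2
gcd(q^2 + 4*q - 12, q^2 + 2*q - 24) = q + 6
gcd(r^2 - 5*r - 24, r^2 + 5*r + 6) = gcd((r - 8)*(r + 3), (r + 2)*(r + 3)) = r + 3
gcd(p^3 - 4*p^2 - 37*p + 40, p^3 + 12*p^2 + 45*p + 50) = p + 5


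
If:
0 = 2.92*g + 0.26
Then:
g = -0.09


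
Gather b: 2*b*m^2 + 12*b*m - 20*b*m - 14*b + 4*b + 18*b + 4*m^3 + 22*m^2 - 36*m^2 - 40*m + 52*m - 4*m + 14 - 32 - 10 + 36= b*(2*m^2 - 8*m + 8) + 4*m^3 - 14*m^2 + 8*m + 8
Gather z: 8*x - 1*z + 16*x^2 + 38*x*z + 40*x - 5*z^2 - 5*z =16*x^2 + 48*x - 5*z^2 + z*(38*x - 6)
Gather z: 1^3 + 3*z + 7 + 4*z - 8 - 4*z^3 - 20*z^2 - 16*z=-4*z^3 - 20*z^2 - 9*z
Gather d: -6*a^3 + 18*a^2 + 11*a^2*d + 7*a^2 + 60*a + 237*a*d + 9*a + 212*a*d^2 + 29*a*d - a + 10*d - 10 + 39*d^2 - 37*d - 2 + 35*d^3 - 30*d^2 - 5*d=-6*a^3 + 25*a^2 + 68*a + 35*d^3 + d^2*(212*a + 9) + d*(11*a^2 + 266*a - 32) - 12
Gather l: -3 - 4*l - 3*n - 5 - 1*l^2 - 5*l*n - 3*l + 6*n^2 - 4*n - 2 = -l^2 + l*(-5*n - 7) + 6*n^2 - 7*n - 10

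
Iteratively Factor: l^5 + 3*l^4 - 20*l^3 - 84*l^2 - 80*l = (l + 2)*(l^4 + l^3 - 22*l^2 - 40*l) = l*(l + 2)*(l^3 + l^2 - 22*l - 40) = l*(l + 2)^2*(l^2 - l - 20) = l*(l - 5)*(l + 2)^2*(l + 4)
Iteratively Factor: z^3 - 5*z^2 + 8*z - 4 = (z - 2)*(z^2 - 3*z + 2) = (z - 2)^2*(z - 1)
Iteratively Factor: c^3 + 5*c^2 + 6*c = (c + 2)*(c^2 + 3*c) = (c + 2)*(c + 3)*(c)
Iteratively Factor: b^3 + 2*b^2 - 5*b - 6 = (b + 3)*(b^2 - b - 2) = (b + 1)*(b + 3)*(b - 2)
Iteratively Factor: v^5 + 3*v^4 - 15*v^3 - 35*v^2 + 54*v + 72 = (v - 2)*(v^4 + 5*v^3 - 5*v^2 - 45*v - 36) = (v - 2)*(v + 1)*(v^3 + 4*v^2 - 9*v - 36) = (v - 2)*(v + 1)*(v + 3)*(v^2 + v - 12) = (v - 3)*(v - 2)*(v + 1)*(v + 3)*(v + 4)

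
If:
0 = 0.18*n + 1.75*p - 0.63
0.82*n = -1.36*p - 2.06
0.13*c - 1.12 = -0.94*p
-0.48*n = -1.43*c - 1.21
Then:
No Solution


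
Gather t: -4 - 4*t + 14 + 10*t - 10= 6*t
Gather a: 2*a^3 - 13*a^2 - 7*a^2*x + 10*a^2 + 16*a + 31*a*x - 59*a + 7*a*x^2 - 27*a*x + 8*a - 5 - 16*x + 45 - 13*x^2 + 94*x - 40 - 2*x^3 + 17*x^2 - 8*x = 2*a^3 + a^2*(-7*x - 3) + a*(7*x^2 + 4*x - 35) - 2*x^3 + 4*x^2 + 70*x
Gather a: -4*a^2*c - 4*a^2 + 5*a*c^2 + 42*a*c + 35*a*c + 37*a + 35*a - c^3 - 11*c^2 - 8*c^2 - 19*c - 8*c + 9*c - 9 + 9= a^2*(-4*c - 4) + a*(5*c^2 + 77*c + 72) - c^3 - 19*c^2 - 18*c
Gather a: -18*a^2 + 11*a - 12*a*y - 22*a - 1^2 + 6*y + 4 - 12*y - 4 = -18*a^2 + a*(-12*y - 11) - 6*y - 1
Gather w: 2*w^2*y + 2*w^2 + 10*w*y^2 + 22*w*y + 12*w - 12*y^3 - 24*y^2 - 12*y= w^2*(2*y + 2) + w*(10*y^2 + 22*y + 12) - 12*y^3 - 24*y^2 - 12*y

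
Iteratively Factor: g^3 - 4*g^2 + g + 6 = (g + 1)*(g^2 - 5*g + 6) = (g - 3)*(g + 1)*(g - 2)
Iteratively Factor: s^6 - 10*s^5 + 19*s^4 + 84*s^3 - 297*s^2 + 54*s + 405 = (s - 5)*(s^5 - 5*s^4 - 6*s^3 + 54*s^2 - 27*s - 81) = (s - 5)*(s + 3)*(s^4 - 8*s^3 + 18*s^2 - 27) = (s - 5)*(s + 1)*(s + 3)*(s^3 - 9*s^2 + 27*s - 27) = (s - 5)*(s - 3)*(s + 1)*(s + 3)*(s^2 - 6*s + 9) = (s - 5)*(s - 3)^2*(s + 1)*(s + 3)*(s - 3)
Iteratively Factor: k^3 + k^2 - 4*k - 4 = (k + 2)*(k^2 - k - 2) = (k - 2)*(k + 2)*(k + 1)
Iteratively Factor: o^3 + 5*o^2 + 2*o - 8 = (o + 2)*(o^2 + 3*o - 4) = (o + 2)*(o + 4)*(o - 1)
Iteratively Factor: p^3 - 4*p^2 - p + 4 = (p + 1)*(p^2 - 5*p + 4) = (p - 1)*(p + 1)*(p - 4)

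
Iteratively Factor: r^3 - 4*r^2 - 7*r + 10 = (r - 1)*(r^2 - 3*r - 10) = (r - 1)*(r + 2)*(r - 5)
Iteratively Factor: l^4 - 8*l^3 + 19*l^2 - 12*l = (l)*(l^3 - 8*l^2 + 19*l - 12) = l*(l - 1)*(l^2 - 7*l + 12) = l*(l - 4)*(l - 1)*(l - 3)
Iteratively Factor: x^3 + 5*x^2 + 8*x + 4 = (x + 1)*(x^2 + 4*x + 4) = (x + 1)*(x + 2)*(x + 2)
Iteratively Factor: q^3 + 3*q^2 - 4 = (q + 2)*(q^2 + q - 2) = (q - 1)*(q + 2)*(q + 2)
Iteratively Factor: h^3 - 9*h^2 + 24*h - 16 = (h - 4)*(h^2 - 5*h + 4) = (h - 4)^2*(h - 1)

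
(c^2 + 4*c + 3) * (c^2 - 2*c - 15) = c^4 + 2*c^3 - 20*c^2 - 66*c - 45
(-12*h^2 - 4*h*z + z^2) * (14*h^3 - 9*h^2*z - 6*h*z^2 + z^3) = -168*h^5 + 52*h^4*z + 122*h^3*z^2 + 3*h^2*z^3 - 10*h*z^4 + z^5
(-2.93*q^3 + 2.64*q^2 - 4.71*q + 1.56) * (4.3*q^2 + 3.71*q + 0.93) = -12.599*q^5 + 0.4817*q^4 - 13.1835*q^3 - 8.3109*q^2 + 1.4073*q + 1.4508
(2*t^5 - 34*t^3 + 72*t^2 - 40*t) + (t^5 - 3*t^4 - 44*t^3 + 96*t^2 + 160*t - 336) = 3*t^5 - 3*t^4 - 78*t^3 + 168*t^2 + 120*t - 336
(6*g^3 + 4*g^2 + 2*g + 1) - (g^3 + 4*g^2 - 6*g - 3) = 5*g^3 + 8*g + 4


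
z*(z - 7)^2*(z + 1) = z^4 - 13*z^3 + 35*z^2 + 49*z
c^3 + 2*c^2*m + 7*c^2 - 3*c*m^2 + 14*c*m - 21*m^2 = (c + 7)*(c - m)*(c + 3*m)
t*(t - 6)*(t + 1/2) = t^3 - 11*t^2/2 - 3*t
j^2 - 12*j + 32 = (j - 8)*(j - 4)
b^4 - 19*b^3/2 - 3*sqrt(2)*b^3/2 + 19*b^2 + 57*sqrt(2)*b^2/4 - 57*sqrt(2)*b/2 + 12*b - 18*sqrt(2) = (b - 6)*(b - 4)*(b + 1/2)*(b - 3*sqrt(2)/2)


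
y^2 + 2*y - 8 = (y - 2)*(y + 4)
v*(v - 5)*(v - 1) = v^3 - 6*v^2 + 5*v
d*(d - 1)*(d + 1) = d^3 - d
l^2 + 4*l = l*(l + 4)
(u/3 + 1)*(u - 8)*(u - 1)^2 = u^4/3 - 7*u^3/3 - 13*u^2/3 + 43*u/3 - 8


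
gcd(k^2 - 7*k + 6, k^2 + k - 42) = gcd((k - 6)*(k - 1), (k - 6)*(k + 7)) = k - 6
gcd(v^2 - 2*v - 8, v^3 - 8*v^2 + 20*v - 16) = v - 4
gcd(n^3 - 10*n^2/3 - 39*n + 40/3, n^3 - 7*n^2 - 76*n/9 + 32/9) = n^2 - 25*n/3 + 8/3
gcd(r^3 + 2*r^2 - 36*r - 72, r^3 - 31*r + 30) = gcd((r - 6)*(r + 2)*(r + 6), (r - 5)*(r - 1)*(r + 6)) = r + 6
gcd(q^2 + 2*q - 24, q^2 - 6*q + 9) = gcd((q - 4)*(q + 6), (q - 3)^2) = 1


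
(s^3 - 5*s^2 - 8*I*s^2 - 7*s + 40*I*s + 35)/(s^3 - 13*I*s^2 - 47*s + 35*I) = (s - 5)/(s - 5*I)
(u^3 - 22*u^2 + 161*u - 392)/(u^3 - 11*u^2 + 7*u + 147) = (u - 8)/(u + 3)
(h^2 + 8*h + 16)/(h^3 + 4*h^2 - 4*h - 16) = (h + 4)/(h^2 - 4)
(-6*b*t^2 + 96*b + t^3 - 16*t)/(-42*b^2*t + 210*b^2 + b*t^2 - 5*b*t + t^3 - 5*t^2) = (t^2 - 16)/(7*b*t - 35*b + t^2 - 5*t)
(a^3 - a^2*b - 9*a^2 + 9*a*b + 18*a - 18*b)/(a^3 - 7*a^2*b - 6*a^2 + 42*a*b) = (a^2 - a*b - 3*a + 3*b)/(a*(a - 7*b))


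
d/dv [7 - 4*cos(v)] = 4*sin(v)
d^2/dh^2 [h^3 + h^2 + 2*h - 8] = 6*h + 2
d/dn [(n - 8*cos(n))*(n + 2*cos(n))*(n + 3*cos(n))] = 3*n^2*sin(n) + 3*n^2 + 34*n*sin(2*n) - 6*n*cos(n) + 144*sin(n)*cos(n)^2 - 34*cos(n)^2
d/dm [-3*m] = -3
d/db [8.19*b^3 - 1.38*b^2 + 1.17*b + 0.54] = 24.57*b^2 - 2.76*b + 1.17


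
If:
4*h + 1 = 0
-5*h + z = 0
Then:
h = -1/4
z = -5/4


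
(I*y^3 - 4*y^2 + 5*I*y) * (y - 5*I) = I*y^4 + y^3 + 25*I*y^2 + 25*y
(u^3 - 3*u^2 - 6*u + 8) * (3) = 3*u^3 - 9*u^2 - 18*u + 24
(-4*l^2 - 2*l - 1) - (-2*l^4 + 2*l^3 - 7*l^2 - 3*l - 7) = 2*l^4 - 2*l^3 + 3*l^2 + l + 6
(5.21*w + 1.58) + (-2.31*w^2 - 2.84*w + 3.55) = -2.31*w^2 + 2.37*w + 5.13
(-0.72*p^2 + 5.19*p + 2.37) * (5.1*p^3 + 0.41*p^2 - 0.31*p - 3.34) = -3.672*p^5 + 26.1738*p^4 + 14.4381*p^3 + 1.7676*p^2 - 18.0693*p - 7.9158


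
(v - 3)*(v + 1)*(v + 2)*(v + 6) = v^4 + 6*v^3 - 7*v^2 - 48*v - 36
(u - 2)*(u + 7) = u^2 + 5*u - 14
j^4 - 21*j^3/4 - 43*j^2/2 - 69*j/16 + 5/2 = (j - 8)*(j - 1/4)*(j + 1/2)*(j + 5/2)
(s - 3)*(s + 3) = s^2 - 9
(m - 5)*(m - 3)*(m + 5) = m^3 - 3*m^2 - 25*m + 75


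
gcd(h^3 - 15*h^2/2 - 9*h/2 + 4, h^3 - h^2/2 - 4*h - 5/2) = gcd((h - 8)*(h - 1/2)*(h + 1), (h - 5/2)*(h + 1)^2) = h + 1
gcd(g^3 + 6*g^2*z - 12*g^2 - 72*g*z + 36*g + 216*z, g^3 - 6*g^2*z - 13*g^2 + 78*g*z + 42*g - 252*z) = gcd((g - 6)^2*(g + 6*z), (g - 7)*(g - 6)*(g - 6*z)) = g - 6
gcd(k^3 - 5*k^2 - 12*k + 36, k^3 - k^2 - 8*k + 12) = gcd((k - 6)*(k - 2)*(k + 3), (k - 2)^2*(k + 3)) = k^2 + k - 6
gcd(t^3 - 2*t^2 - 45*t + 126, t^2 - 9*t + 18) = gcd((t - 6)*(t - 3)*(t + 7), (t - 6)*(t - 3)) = t^2 - 9*t + 18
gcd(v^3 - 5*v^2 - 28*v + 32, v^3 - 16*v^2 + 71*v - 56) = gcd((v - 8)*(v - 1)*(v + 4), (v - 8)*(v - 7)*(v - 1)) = v^2 - 9*v + 8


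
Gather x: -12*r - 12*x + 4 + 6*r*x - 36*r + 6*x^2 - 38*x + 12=-48*r + 6*x^2 + x*(6*r - 50) + 16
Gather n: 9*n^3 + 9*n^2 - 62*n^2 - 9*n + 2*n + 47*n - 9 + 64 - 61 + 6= 9*n^3 - 53*n^2 + 40*n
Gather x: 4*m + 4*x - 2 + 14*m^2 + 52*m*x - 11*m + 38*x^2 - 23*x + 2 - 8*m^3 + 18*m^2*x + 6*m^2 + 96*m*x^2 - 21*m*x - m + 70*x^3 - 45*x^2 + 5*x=-8*m^3 + 20*m^2 - 8*m + 70*x^3 + x^2*(96*m - 7) + x*(18*m^2 + 31*m - 14)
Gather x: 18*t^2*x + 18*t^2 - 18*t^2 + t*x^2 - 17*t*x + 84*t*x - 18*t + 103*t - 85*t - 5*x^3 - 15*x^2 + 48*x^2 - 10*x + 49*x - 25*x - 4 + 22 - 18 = -5*x^3 + x^2*(t + 33) + x*(18*t^2 + 67*t + 14)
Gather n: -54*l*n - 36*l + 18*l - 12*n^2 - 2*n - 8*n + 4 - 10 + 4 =-18*l - 12*n^2 + n*(-54*l - 10) - 2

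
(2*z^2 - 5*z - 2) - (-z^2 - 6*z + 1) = 3*z^2 + z - 3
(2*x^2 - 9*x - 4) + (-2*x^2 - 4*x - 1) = -13*x - 5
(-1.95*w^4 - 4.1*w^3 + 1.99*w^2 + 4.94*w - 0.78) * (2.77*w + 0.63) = -5.4015*w^5 - 12.5855*w^4 + 2.9293*w^3 + 14.9375*w^2 + 0.9516*w - 0.4914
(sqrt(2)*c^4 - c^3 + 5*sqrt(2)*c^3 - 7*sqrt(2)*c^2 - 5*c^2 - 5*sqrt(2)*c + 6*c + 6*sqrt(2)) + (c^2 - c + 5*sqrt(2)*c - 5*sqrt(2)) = sqrt(2)*c^4 - c^3 + 5*sqrt(2)*c^3 - 7*sqrt(2)*c^2 - 4*c^2 + 5*c + sqrt(2)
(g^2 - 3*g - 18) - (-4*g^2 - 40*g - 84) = 5*g^2 + 37*g + 66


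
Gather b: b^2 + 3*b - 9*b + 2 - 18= b^2 - 6*b - 16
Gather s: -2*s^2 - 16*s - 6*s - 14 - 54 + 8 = -2*s^2 - 22*s - 60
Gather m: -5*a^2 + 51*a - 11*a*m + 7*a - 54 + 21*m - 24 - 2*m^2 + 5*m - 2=-5*a^2 + 58*a - 2*m^2 + m*(26 - 11*a) - 80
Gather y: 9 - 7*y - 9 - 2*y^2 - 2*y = -2*y^2 - 9*y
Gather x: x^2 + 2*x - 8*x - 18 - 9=x^2 - 6*x - 27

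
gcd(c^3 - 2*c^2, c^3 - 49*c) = c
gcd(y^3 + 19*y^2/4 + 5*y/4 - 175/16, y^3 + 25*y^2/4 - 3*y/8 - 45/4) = y - 5/4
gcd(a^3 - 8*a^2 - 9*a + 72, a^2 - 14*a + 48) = a - 8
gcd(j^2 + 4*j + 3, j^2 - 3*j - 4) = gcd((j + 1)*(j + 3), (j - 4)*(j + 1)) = j + 1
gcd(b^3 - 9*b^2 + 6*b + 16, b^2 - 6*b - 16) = b - 8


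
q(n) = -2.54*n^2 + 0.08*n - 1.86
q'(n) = 0.08 - 5.08*n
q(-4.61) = -56.21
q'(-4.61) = 23.50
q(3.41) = -31.12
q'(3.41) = -17.24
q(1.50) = -7.46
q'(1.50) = -7.54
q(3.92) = -40.58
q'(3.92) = -19.83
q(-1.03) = -4.64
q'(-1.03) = 5.31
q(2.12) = -13.11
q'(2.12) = -10.69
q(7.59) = -147.58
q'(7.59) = -38.48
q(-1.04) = -4.69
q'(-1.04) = 5.36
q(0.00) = -1.86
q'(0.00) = 0.08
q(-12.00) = -368.58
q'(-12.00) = 61.04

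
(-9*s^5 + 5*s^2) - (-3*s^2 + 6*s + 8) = -9*s^5 + 8*s^2 - 6*s - 8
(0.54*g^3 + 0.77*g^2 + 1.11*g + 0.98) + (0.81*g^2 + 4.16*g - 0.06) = 0.54*g^3 + 1.58*g^2 + 5.27*g + 0.92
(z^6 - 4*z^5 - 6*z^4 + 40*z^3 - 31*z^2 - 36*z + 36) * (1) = z^6 - 4*z^5 - 6*z^4 + 40*z^3 - 31*z^2 - 36*z + 36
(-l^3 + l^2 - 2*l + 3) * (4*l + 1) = -4*l^4 + 3*l^3 - 7*l^2 + 10*l + 3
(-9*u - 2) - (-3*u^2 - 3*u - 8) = 3*u^2 - 6*u + 6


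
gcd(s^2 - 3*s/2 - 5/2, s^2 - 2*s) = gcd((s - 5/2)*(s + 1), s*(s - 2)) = 1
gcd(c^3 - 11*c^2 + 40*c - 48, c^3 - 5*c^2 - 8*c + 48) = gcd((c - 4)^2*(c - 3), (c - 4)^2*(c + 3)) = c^2 - 8*c + 16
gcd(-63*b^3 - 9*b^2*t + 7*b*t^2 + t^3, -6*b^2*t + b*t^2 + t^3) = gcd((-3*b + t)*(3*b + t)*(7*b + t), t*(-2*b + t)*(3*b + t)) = 3*b + t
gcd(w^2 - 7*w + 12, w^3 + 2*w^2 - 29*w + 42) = w - 3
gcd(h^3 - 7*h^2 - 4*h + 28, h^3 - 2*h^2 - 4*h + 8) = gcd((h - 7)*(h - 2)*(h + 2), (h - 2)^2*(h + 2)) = h^2 - 4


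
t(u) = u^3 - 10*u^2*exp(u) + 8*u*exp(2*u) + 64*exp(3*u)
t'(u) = -10*u^2*exp(u) + 3*u^2 + 16*u*exp(2*u) - 20*u*exp(u) + 192*exp(3*u) + 8*exp(2*u)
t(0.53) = 321.45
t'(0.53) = 967.15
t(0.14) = 98.66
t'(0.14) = 302.38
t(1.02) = 1399.93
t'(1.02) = 4199.62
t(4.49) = 45570389.82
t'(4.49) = 136517130.93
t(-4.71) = -106.49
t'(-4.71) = 65.40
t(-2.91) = -29.31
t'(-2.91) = 23.88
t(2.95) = 453338.76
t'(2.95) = 1356468.91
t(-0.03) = 58.26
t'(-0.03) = 183.13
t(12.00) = 275921361736731787.86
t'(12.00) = 827761754597115834.72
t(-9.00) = -729.10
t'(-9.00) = 242.92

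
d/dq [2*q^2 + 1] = 4*q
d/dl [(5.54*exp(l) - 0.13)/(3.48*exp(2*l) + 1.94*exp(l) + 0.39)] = (-19.2792*exp(2*l) + 0.9048*exp(l) + 2.4128)*exp(l)/(12.1104*exp(4*l) + 13.5024*exp(3*l) + 6.478*exp(2*l) + 1.5132*exp(l) + 0.1521)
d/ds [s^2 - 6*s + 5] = 2*s - 6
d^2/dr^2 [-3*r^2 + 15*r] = -6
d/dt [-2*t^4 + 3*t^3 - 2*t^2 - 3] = t*(-8*t^2 + 9*t - 4)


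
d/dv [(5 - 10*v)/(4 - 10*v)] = 5/(2*(5*v - 2)^2)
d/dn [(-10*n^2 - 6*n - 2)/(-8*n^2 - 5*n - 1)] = 2*(n^2 - 6*n - 2)/(64*n^4 + 80*n^3 + 41*n^2 + 10*n + 1)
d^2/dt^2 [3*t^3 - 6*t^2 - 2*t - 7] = 18*t - 12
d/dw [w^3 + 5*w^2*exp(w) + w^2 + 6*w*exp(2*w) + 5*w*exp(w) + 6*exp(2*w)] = 5*w^2*exp(w) + 3*w^2 + 12*w*exp(2*w) + 15*w*exp(w) + 2*w + 18*exp(2*w) + 5*exp(w)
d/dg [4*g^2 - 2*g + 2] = 8*g - 2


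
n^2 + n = n*(n + 1)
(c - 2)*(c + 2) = c^2 - 4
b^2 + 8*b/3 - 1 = (b - 1/3)*(b + 3)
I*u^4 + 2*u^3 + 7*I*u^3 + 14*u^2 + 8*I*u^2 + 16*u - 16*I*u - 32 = (u + 4)^2*(u - 2*I)*(I*u - I)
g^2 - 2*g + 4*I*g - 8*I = (g - 2)*(g + 4*I)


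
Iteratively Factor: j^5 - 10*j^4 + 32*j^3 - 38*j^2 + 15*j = (j - 1)*(j^4 - 9*j^3 + 23*j^2 - 15*j) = j*(j - 1)*(j^3 - 9*j^2 + 23*j - 15) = j*(j - 1)^2*(j^2 - 8*j + 15) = j*(j - 5)*(j - 1)^2*(j - 3)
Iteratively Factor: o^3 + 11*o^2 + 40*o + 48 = (o + 3)*(o^2 + 8*o + 16) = (o + 3)*(o + 4)*(o + 4)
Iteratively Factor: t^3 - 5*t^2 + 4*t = (t - 1)*(t^2 - 4*t) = (t - 4)*(t - 1)*(t)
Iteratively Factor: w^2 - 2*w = (w)*(w - 2)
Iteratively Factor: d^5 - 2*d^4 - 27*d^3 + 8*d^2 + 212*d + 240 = (d - 4)*(d^4 + 2*d^3 - 19*d^2 - 68*d - 60) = (d - 5)*(d - 4)*(d^3 + 7*d^2 + 16*d + 12) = (d - 5)*(d - 4)*(d + 3)*(d^2 + 4*d + 4) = (d - 5)*(d - 4)*(d + 2)*(d + 3)*(d + 2)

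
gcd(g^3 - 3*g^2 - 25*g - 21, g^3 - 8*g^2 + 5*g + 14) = g^2 - 6*g - 7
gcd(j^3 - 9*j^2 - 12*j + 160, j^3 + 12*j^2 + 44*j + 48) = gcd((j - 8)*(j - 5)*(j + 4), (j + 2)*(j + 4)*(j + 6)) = j + 4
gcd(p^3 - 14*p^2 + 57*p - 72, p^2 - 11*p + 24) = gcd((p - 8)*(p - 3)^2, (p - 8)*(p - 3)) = p^2 - 11*p + 24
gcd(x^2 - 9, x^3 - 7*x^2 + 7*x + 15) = x - 3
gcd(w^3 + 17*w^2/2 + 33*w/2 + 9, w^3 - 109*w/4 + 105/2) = w + 6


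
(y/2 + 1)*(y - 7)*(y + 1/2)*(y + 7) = y^4/2 + 5*y^3/4 - 24*y^2 - 245*y/4 - 49/2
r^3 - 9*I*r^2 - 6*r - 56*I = (r - 7*I)*(r - 4*I)*(r + 2*I)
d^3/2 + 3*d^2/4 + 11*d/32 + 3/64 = (d/2 + 1/4)*(d + 1/4)*(d + 3/4)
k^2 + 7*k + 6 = (k + 1)*(k + 6)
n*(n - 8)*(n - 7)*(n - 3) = n^4 - 18*n^3 + 101*n^2 - 168*n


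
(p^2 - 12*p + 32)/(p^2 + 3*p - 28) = (p - 8)/(p + 7)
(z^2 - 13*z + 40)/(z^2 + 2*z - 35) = (z - 8)/(z + 7)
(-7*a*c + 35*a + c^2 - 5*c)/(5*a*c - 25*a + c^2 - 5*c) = (-7*a + c)/(5*a + c)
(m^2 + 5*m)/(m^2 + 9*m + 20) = m/(m + 4)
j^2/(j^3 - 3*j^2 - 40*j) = j/(j^2 - 3*j - 40)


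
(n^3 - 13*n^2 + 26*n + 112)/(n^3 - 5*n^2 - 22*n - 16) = (n - 7)/(n + 1)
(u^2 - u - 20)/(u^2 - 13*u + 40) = (u + 4)/(u - 8)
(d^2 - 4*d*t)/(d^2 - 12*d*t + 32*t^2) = d/(d - 8*t)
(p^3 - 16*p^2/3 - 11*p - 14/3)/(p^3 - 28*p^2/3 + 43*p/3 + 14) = (p + 1)/(p - 3)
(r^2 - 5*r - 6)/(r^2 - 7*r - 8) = (r - 6)/(r - 8)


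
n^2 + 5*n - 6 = (n - 1)*(n + 6)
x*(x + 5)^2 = x^3 + 10*x^2 + 25*x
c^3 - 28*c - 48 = (c - 6)*(c + 2)*(c + 4)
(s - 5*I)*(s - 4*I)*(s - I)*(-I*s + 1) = -I*s^4 - 9*s^3 + 19*I*s^2 - 9*s + 20*I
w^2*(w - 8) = w^3 - 8*w^2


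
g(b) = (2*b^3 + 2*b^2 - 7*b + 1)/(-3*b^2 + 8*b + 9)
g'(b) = (6*b - 8)*(2*b^3 + 2*b^2 - 7*b + 1)/(-3*b^2 + 8*b + 9)^2 + (6*b^2 + 4*b - 7)/(-3*b^2 + 8*b + 9) = (-6*b^4 + 32*b^3 + 49*b^2 + 42*b - 71)/(9*b^4 - 48*b^3 + 10*b^2 + 144*b + 81)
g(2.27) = 1.61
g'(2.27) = 3.59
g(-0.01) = 0.12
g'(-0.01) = -0.90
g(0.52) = -0.15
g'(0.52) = -0.21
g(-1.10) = -2.47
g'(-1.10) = -9.29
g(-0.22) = 0.37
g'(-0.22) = -1.55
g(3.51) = 731.47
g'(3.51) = 80484.51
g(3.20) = 16.65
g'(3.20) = 65.40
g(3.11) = 12.08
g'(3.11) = 39.52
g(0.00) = 0.11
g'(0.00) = -0.88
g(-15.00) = 7.88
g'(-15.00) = -0.65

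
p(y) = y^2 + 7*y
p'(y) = 2*y + 7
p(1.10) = 8.91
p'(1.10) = 9.20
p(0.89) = 7.02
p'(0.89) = 8.78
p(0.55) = 4.15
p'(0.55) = 8.10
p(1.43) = 12.05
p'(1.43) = 9.86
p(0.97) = 7.73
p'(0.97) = 8.94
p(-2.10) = -10.29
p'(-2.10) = 2.80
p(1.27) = 10.50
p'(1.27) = 9.54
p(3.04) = 30.52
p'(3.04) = 13.08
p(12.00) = 228.00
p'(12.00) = 31.00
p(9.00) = 144.00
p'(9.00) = 25.00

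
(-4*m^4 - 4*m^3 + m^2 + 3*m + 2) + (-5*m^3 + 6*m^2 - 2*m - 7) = -4*m^4 - 9*m^3 + 7*m^2 + m - 5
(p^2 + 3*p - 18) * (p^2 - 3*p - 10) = p^4 - 37*p^2 + 24*p + 180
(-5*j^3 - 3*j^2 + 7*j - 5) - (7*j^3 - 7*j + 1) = -12*j^3 - 3*j^2 + 14*j - 6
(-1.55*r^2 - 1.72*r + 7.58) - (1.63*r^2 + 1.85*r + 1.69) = -3.18*r^2 - 3.57*r + 5.89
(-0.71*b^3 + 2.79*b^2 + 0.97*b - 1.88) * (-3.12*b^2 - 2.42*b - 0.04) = 2.2152*b^5 - 6.9866*b^4 - 9.7498*b^3 + 3.4066*b^2 + 4.5108*b + 0.0752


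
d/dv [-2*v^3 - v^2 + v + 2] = -6*v^2 - 2*v + 1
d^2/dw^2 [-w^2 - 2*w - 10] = -2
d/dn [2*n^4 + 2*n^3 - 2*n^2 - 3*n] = 8*n^3 + 6*n^2 - 4*n - 3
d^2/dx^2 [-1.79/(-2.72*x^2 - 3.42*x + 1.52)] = (-26.486272*x^2 - 33.302592*x + 1.79*(5.44*x + 3.42)*(10.88*x + 6.84) + 14.801152)/(2.72*x^2 + 3.42*x - 1.52)^3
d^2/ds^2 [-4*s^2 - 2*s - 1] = -8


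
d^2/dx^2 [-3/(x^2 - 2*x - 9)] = 6*(-x^2 + 2*x + 4*(x - 1)^2 + 9)/(-x^2 + 2*x + 9)^3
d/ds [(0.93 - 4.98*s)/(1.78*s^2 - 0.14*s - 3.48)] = (8.8644*s^2 - 3.3108*s + 17.4606)/(3.1684*s^4 - 0.4984*s^3 - 12.3692*s^2 + 0.9744*s + 12.1104)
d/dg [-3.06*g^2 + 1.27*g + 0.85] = 1.27 - 6.12*g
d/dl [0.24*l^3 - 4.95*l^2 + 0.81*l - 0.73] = 0.72*l^2 - 9.9*l + 0.81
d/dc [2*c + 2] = 2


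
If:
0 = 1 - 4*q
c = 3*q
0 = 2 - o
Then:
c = 3/4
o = 2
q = 1/4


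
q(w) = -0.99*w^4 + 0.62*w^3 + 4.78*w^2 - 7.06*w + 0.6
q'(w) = -3.96*w^3 + 1.86*w^2 + 9.56*w - 7.06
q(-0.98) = 10.61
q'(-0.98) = -10.92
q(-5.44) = -786.37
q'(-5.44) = 633.49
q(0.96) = -2.06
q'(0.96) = 0.33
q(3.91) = -148.25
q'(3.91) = -177.96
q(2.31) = -10.75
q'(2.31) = -23.86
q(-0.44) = 4.54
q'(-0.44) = -10.57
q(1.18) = -1.98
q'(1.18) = 0.30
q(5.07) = -485.66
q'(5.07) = -426.86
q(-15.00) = -51029.25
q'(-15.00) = 13633.04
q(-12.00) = -20826.36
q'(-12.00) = 6988.94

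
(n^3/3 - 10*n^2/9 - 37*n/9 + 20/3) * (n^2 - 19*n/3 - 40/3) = n^5/3 - 29*n^4/9 - 41*n^3/27 + 1283*n^2/27 + 340*n/27 - 800/9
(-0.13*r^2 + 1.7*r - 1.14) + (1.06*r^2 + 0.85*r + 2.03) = 0.93*r^2 + 2.55*r + 0.89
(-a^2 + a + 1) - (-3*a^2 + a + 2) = 2*a^2 - 1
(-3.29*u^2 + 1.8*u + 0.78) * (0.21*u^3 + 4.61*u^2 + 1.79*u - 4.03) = -0.6909*u^5 - 14.7889*u^4 + 2.5727*u^3 + 20.0765*u^2 - 5.8578*u - 3.1434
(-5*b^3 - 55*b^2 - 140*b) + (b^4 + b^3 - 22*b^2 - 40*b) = b^4 - 4*b^3 - 77*b^2 - 180*b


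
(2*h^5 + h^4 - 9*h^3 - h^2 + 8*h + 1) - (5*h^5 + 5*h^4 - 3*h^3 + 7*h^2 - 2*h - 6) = -3*h^5 - 4*h^4 - 6*h^3 - 8*h^2 + 10*h + 7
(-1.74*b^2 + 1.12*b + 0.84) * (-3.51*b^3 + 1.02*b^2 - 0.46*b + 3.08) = 6.1074*b^5 - 5.706*b^4 - 1.0056*b^3 - 5.0176*b^2 + 3.0632*b + 2.5872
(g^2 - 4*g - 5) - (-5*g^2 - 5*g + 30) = 6*g^2 + g - 35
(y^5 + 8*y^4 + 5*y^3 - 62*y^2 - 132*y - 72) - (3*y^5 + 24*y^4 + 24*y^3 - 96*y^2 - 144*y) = -2*y^5 - 16*y^4 - 19*y^3 + 34*y^2 + 12*y - 72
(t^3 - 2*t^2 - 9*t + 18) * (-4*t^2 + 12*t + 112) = -4*t^5 + 20*t^4 + 124*t^3 - 404*t^2 - 792*t + 2016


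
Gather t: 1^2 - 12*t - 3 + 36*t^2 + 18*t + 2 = 36*t^2 + 6*t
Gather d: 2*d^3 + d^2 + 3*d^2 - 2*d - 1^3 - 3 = 2*d^3 + 4*d^2 - 2*d - 4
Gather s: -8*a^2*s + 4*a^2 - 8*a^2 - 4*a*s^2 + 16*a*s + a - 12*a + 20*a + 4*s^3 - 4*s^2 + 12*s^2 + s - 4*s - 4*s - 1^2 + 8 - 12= -4*a^2 + 9*a + 4*s^3 + s^2*(8 - 4*a) + s*(-8*a^2 + 16*a - 7) - 5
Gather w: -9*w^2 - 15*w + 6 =-9*w^2 - 15*w + 6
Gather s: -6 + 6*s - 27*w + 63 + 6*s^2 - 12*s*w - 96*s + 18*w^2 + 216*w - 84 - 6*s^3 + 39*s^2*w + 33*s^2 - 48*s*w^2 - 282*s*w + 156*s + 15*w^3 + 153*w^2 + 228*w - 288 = -6*s^3 + s^2*(39*w + 39) + s*(-48*w^2 - 294*w + 66) + 15*w^3 + 171*w^2 + 417*w - 315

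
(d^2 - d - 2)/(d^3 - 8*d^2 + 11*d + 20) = (d - 2)/(d^2 - 9*d + 20)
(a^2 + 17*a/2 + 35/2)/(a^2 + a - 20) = (a + 7/2)/(a - 4)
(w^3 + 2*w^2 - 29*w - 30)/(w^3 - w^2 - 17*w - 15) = (w + 6)/(w + 3)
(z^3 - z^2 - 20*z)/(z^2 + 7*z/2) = 2*(z^2 - z - 20)/(2*z + 7)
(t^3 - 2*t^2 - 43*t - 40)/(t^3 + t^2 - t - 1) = (t^2 - 3*t - 40)/(t^2 - 1)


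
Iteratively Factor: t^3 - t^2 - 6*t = (t - 3)*(t^2 + 2*t) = t*(t - 3)*(t + 2)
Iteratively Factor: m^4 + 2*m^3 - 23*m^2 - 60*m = (m + 4)*(m^3 - 2*m^2 - 15*m) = m*(m + 4)*(m^2 - 2*m - 15) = m*(m + 3)*(m + 4)*(m - 5)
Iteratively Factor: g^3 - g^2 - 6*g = (g)*(g^2 - g - 6) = g*(g - 3)*(g + 2)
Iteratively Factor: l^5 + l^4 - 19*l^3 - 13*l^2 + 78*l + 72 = (l - 3)*(l^4 + 4*l^3 - 7*l^2 - 34*l - 24) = (l - 3)*(l + 2)*(l^3 + 2*l^2 - 11*l - 12) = (l - 3)*(l + 1)*(l + 2)*(l^2 + l - 12) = (l - 3)^2*(l + 1)*(l + 2)*(l + 4)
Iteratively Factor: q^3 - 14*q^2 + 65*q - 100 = (q - 5)*(q^2 - 9*q + 20) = (q - 5)*(q - 4)*(q - 5)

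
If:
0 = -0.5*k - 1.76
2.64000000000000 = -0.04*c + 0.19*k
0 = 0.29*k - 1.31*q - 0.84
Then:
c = -82.72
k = -3.52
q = -1.42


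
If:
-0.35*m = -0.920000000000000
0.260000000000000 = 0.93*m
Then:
No Solution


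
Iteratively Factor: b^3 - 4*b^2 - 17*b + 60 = (b - 3)*(b^2 - b - 20) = (b - 3)*(b + 4)*(b - 5)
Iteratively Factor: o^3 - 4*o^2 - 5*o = (o - 5)*(o^2 + o) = o*(o - 5)*(o + 1)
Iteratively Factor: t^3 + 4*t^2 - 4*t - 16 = (t - 2)*(t^2 + 6*t + 8) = (t - 2)*(t + 4)*(t + 2)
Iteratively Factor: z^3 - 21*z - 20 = (z + 1)*(z^2 - z - 20) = (z + 1)*(z + 4)*(z - 5)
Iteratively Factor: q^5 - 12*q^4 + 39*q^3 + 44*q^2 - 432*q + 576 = (q + 3)*(q^4 - 15*q^3 + 84*q^2 - 208*q + 192) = (q - 4)*(q + 3)*(q^3 - 11*q^2 + 40*q - 48) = (q - 4)^2*(q + 3)*(q^2 - 7*q + 12) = (q - 4)^3*(q + 3)*(q - 3)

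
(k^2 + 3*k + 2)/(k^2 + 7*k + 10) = (k + 1)/(k + 5)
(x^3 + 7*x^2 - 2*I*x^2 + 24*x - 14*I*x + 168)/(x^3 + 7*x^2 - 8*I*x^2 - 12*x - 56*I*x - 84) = (x + 4*I)/(x - 2*I)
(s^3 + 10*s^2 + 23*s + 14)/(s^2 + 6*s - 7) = (s^2 + 3*s + 2)/(s - 1)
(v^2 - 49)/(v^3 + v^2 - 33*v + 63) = (v - 7)/(v^2 - 6*v + 9)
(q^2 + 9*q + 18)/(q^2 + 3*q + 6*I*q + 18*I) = (q + 6)/(q + 6*I)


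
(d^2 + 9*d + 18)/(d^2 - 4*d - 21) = (d + 6)/(d - 7)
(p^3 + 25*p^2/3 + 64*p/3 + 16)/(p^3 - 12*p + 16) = (p^2 + 13*p/3 + 4)/(p^2 - 4*p + 4)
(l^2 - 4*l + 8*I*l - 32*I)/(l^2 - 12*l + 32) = (l + 8*I)/(l - 8)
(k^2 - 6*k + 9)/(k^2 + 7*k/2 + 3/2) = 2*(k^2 - 6*k + 9)/(2*k^2 + 7*k + 3)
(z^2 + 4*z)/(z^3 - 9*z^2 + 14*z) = (z + 4)/(z^2 - 9*z + 14)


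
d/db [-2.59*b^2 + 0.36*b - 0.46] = 0.36 - 5.18*b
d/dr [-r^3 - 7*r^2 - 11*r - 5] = -3*r^2 - 14*r - 11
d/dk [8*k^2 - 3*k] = 16*k - 3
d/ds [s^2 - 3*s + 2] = 2*s - 3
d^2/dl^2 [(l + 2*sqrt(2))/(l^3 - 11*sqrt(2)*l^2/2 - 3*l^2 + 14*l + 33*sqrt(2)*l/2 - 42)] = 4*((l + 2*sqrt(2))*(6*l^2 - 22*sqrt(2)*l - 12*l + 28 + 33*sqrt(2))^2 + (-6*l^2 + 12*l + 22*sqrt(2)*l + (l + 2*sqrt(2))*(-6*l + 6 + 11*sqrt(2)) - 33*sqrt(2) - 28)*(2*l^3 - 11*sqrt(2)*l^2 - 6*l^2 + 28*l + 33*sqrt(2)*l - 84))/(2*l^3 - 11*sqrt(2)*l^2 - 6*l^2 + 28*l + 33*sqrt(2)*l - 84)^3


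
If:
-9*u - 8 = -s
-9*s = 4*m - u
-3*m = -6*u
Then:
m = -18/11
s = 7/11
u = -9/11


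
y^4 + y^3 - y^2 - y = y*(y - 1)*(y + 1)^2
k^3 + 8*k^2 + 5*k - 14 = (k - 1)*(k + 2)*(k + 7)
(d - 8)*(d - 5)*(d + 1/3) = d^3 - 38*d^2/3 + 107*d/3 + 40/3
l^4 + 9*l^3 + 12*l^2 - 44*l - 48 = (l - 2)*(l + 1)*(l + 4)*(l + 6)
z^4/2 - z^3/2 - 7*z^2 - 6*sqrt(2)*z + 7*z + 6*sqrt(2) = (z/2 + sqrt(2))*(z - 1)*(z - 3*sqrt(2))*(z + sqrt(2))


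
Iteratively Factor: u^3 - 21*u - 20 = (u + 1)*(u^2 - u - 20) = (u - 5)*(u + 1)*(u + 4)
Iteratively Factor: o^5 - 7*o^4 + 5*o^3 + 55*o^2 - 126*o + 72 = (o - 1)*(o^4 - 6*o^3 - o^2 + 54*o - 72) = (o - 1)*(o + 3)*(o^3 - 9*o^2 + 26*o - 24) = (o - 3)*(o - 1)*(o + 3)*(o^2 - 6*o + 8) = (o - 4)*(o - 3)*(o - 1)*(o + 3)*(o - 2)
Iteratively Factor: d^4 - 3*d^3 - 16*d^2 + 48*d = (d - 3)*(d^3 - 16*d) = (d - 4)*(d - 3)*(d^2 + 4*d) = d*(d - 4)*(d - 3)*(d + 4)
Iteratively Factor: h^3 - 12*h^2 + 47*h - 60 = (h - 3)*(h^2 - 9*h + 20) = (h - 4)*(h - 3)*(h - 5)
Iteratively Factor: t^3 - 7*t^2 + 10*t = (t)*(t^2 - 7*t + 10) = t*(t - 2)*(t - 5)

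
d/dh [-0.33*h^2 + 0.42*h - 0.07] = 0.42 - 0.66*h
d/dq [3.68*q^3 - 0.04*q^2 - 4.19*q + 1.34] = 11.04*q^2 - 0.08*q - 4.19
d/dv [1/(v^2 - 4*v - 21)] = 2*(2 - v)/(-v^2 + 4*v + 21)^2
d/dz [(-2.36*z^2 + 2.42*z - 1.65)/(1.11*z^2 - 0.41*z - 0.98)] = (-1.7186*z^2 + 8.2886*z - 3.0481)/(1.2321*z^4 - 0.9102*z^3 - 2.0075*z^2 + 0.8036*z + 0.9604)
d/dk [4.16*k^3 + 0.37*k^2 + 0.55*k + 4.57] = 12.48*k^2 + 0.74*k + 0.55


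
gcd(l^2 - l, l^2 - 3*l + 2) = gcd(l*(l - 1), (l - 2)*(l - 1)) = l - 1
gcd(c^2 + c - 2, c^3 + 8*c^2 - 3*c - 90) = 1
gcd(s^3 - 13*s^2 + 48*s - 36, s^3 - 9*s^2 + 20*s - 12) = s^2 - 7*s + 6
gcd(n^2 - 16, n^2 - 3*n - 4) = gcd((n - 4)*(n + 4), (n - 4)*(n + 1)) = n - 4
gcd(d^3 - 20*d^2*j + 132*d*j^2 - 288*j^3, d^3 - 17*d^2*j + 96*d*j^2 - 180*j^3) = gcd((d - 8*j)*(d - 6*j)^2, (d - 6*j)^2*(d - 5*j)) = d^2 - 12*d*j + 36*j^2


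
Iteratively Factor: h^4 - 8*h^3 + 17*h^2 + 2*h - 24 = (h - 4)*(h^3 - 4*h^2 + h + 6) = (h - 4)*(h - 3)*(h^2 - h - 2) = (h - 4)*(h - 3)*(h + 1)*(h - 2)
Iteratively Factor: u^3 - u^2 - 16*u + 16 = (u + 4)*(u^2 - 5*u + 4) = (u - 4)*(u + 4)*(u - 1)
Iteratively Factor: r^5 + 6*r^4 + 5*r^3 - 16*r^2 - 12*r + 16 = (r - 1)*(r^4 + 7*r^3 + 12*r^2 - 4*r - 16) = (r - 1)*(r + 4)*(r^3 + 3*r^2 - 4) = (r - 1)^2*(r + 4)*(r^2 + 4*r + 4) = (r - 1)^2*(r + 2)*(r + 4)*(r + 2)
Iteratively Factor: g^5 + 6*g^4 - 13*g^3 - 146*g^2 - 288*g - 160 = (g + 1)*(g^4 + 5*g^3 - 18*g^2 - 128*g - 160) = (g + 1)*(g + 4)*(g^3 + g^2 - 22*g - 40) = (g + 1)*(g + 2)*(g + 4)*(g^2 - g - 20) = (g + 1)*(g + 2)*(g + 4)^2*(g - 5)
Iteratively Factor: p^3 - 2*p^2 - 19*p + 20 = (p + 4)*(p^2 - 6*p + 5) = (p - 5)*(p + 4)*(p - 1)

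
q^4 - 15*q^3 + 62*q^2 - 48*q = q*(q - 8)*(q - 6)*(q - 1)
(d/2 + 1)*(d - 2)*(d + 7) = d^3/2 + 7*d^2/2 - 2*d - 14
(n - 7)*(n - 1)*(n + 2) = n^3 - 6*n^2 - 9*n + 14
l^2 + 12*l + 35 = (l + 5)*(l + 7)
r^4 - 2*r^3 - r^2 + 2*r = r*(r - 2)*(r - 1)*(r + 1)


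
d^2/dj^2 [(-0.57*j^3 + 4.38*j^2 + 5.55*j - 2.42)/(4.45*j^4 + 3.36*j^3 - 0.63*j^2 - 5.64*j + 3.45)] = (-22.5748500000001*j^9 + 520.4097*j^8 + 1702.19709*j^7 + 290.056964000001*j^6 + 661.434642000001*j^5 - 477.004572000002*j^4 - 1945.14954*j^3 + 66.8721599999999*j^2 + 148.394376*j + 155.771496)/(88.121125*j^12 + 199.6092*j^11 + 113.289435*j^10 - 353.643804*j^9 - 317.058534*j^8 + 217.35756*j^7 + 554.855535*j^6 - 249.42114*j^5 - 289.387134*j^4 + 14.122296*j^3 + 306.733635*j^2 - 201.3903*j + 41.063625)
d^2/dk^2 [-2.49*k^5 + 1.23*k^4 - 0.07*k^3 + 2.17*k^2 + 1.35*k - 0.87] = -49.8*k^3 + 14.76*k^2 - 0.42*k + 4.34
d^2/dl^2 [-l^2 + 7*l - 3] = -2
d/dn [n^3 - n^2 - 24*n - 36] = 3*n^2 - 2*n - 24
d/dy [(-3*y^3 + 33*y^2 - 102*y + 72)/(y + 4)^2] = 3*(-y^3 - 12*y^2 + 122*y - 184)/(y^3 + 12*y^2 + 48*y + 64)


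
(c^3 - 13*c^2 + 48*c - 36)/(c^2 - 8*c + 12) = (c^2 - 7*c + 6)/(c - 2)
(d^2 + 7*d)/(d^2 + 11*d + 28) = d/(d + 4)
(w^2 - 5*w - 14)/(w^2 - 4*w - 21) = (w + 2)/(w + 3)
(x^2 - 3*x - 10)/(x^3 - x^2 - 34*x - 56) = (x - 5)/(x^2 - 3*x - 28)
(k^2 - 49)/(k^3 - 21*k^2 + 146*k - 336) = (k + 7)/(k^2 - 14*k + 48)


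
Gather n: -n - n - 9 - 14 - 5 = -2*n - 28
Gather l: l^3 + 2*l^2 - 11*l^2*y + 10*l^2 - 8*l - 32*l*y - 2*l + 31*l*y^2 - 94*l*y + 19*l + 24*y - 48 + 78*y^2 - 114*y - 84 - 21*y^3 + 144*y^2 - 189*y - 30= l^3 + l^2*(12 - 11*y) + l*(31*y^2 - 126*y + 9) - 21*y^3 + 222*y^2 - 279*y - 162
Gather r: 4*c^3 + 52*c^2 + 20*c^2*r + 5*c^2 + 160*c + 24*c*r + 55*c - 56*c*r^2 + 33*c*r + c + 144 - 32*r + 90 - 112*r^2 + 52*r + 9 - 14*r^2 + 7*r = 4*c^3 + 57*c^2 + 216*c + r^2*(-56*c - 126) + r*(20*c^2 + 57*c + 27) + 243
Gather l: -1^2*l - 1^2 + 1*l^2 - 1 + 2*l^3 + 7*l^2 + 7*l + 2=2*l^3 + 8*l^2 + 6*l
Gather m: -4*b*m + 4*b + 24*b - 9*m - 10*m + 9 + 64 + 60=28*b + m*(-4*b - 19) + 133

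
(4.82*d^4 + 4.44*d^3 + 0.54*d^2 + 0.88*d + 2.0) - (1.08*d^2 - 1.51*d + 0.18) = 4.82*d^4 + 4.44*d^3 - 0.54*d^2 + 2.39*d + 1.82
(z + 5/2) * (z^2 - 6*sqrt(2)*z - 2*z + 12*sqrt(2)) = z^3 - 6*sqrt(2)*z^2 + z^2/2 - 5*z - 3*sqrt(2)*z + 30*sqrt(2)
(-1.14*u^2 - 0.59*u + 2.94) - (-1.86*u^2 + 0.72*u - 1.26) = 0.72*u^2 - 1.31*u + 4.2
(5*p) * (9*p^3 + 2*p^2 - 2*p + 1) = 45*p^4 + 10*p^3 - 10*p^2 + 5*p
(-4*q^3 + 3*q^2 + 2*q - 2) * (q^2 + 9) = -4*q^5 + 3*q^4 - 34*q^3 + 25*q^2 + 18*q - 18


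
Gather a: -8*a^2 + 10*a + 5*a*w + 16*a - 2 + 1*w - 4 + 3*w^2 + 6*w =-8*a^2 + a*(5*w + 26) + 3*w^2 + 7*w - 6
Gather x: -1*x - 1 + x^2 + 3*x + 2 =x^2 + 2*x + 1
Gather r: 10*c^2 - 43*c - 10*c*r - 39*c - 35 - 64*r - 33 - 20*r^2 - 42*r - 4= 10*c^2 - 82*c - 20*r^2 + r*(-10*c - 106) - 72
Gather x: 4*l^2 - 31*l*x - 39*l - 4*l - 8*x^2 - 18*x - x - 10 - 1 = 4*l^2 - 43*l - 8*x^2 + x*(-31*l - 19) - 11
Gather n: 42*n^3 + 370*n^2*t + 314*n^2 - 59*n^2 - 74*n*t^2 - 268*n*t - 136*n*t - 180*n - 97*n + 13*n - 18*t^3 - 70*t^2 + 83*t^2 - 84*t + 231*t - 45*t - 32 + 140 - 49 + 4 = 42*n^3 + n^2*(370*t + 255) + n*(-74*t^2 - 404*t - 264) - 18*t^3 + 13*t^2 + 102*t + 63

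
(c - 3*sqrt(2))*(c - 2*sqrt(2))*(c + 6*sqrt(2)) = c^3 + sqrt(2)*c^2 - 48*c + 72*sqrt(2)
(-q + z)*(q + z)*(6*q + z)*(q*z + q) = -6*q^4*z - 6*q^4 - q^3*z^2 - q^3*z + 6*q^2*z^3 + 6*q^2*z^2 + q*z^4 + q*z^3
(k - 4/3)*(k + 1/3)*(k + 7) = k^3 + 6*k^2 - 67*k/9 - 28/9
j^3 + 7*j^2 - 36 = (j - 2)*(j + 3)*(j + 6)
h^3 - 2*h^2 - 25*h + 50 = (h - 5)*(h - 2)*(h + 5)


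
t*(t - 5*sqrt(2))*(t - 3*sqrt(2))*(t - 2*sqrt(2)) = t^4 - 10*sqrt(2)*t^3 + 62*t^2 - 60*sqrt(2)*t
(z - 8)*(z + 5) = z^2 - 3*z - 40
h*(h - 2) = h^2 - 2*h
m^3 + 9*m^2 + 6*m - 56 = (m - 2)*(m + 4)*(m + 7)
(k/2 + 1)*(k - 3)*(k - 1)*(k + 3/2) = k^4/2 - k^3/4 - 4*k^2 - 3*k/4 + 9/2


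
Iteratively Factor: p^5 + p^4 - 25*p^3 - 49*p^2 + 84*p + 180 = (p + 3)*(p^4 - 2*p^3 - 19*p^2 + 8*p + 60) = (p - 5)*(p + 3)*(p^3 + 3*p^2 - 4*p - 12) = (p - 5)*(p + 2)*(p + 3)*(p^2 + p - 6) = (p - 5)*(p + 2)*(p + 3)^2*(p - 2)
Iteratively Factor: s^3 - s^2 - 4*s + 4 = (s + 2)*(s^2 - 3*s + 2) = (s - 2)*(s + 2)*(s - 1)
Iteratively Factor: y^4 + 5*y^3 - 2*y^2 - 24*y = (y + 3)*(y^3 + 2*y^2 - 8*y) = y*(y + 3)*(y^2 + 2*y - 8) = y*(y + 3)*(y + 4)*(y - 2)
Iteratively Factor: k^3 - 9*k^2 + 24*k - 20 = (k - 5)*(k^2 - 4*k + 4) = (k - 5)*(k - 2)*(k - 2)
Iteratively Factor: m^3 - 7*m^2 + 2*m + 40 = (m - 4)*(m^2 - 3*m - 10) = (m - 5)*(m - 4)*(m + 2)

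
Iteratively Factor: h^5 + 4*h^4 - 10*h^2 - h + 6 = (h + 1)*(h^4 + 3*h^3 - 3*h^2 - 7*h + 6) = (h + 1)*(h + 3)*(h^3 - 3*h + 2) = (h - 1)*(h + 1)*(h + 3)*(h^2 + h - 2) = (h - 1)^2*(h + 1)*(h + 3)*(h + 2)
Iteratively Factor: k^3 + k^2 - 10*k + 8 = (k + 4)*(k^2 - 3*k + 2) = (k - 1)*(k + 4)*(k - 2)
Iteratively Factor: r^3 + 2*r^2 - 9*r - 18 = (r + 3)*(r^2 - r - 6) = (r - 3)*(r + 3)*(r + 2)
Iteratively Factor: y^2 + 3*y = (y)*(y + 3)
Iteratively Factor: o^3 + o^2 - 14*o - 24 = (o - 4)*(o^2 + 5*o + 6) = (o - 4)*(o + 3)*(o + 2)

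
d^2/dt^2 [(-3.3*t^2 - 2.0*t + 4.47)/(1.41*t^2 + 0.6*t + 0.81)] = (-7.105427357601e-15*t^4 - 2.3688*t^3 + 75.934422*t^2 + 36.39492*t - 9.378234)/(2.803221*t^6 + 3.57858*t^5 + 6.353883*t^4 + 4.32756*t^3 + 3.650103*t^2 + 1.18098*t + 0.531441)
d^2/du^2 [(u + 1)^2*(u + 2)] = 6*u + 8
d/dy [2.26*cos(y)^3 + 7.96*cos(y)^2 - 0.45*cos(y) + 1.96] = (-6.78*cos(y)^2 - 15.92*cos(y) + 0.45)*sin(y)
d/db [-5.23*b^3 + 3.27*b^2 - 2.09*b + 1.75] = -15.69*b^2 + 6.54*b - 2.09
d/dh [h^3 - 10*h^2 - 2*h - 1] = 3*h^2 - 20*h - 2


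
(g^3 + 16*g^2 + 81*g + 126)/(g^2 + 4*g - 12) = (g^2 + 10*g + 21)/(g - 2)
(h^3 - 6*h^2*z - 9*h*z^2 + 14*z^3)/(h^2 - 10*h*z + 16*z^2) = (h^3 - 6*h^2*z - 9*h*z^2 + 14*z^3)/(h^2 - 10*h*z + 16*z^2)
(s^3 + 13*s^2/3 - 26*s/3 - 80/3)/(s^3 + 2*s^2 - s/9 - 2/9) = 3*(3*s^2 + 7*s - 40)/(9*s^2 - 1)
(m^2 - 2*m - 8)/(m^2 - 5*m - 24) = (-m^2 + 2*m + 8)/(-m^2 + 5*m + 24)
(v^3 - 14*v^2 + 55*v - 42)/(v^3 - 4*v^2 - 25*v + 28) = (v - 6)/(v + 4)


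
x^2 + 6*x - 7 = (x - 1)*(x + 7)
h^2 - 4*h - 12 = (h - 6)*(h + 2)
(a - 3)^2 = a^2 - 6*a + 9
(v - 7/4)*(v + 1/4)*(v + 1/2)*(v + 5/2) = v^4 + 3*v^3/2 - 59*v^2/16 - 51*v/16 - 35/64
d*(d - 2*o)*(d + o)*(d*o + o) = d^4*o - d^3*o^2 + d^3*o - 2*d^2*o^3 - d^2*o^2 - 2*d*o^3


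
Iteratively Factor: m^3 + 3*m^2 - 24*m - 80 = (m + 4)*(m^2 - m - 20) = (m + 4)^2*(m - 5)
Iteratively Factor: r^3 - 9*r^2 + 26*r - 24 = (r - 2)*(r^2 - 7*r + 12) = (r - 4)*(r - 2)*(r - 3)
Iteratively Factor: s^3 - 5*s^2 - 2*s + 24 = (s + 2)*(s^2 - 7*s + 12) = (s - 3)*(s + 2)*(s - 4)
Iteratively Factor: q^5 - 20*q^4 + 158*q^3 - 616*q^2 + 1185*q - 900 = (q - 3)*(q^4 - 17*q^3 + 107*q^2 - 295*q + 300) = (q - 3)^2*(q^3 - 14*q^2 + 65*q - 100) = (q - 4)*(q - 3)^2*(q^2 - 10*q + 25) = (q - 5)*(q - 4)*(q - 3)^2*(q - 5)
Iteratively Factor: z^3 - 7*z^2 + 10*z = (z)*(z^2 - 7*z + 10) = z*(z - 2)*(z - 5)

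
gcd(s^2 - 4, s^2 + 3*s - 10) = s - 2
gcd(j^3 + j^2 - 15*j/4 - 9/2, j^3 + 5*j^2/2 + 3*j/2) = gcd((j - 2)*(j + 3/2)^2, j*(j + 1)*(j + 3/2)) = j + 3/2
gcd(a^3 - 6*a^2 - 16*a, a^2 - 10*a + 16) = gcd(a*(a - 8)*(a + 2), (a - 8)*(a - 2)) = a - 8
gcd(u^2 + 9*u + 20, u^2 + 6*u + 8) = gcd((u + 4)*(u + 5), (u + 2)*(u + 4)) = u + 4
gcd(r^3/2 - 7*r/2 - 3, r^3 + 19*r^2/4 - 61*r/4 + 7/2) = 1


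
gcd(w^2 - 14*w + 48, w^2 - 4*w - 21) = 1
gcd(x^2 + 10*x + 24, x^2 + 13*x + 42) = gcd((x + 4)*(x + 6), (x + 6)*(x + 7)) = x + 6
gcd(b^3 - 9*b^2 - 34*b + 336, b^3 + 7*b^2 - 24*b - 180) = b + 6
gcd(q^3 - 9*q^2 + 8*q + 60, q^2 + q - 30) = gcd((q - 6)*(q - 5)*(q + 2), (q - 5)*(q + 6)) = q - 5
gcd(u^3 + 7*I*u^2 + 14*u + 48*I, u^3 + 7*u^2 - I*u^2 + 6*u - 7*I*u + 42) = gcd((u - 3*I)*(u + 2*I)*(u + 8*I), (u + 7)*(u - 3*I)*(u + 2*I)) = u^2 - I*u + 6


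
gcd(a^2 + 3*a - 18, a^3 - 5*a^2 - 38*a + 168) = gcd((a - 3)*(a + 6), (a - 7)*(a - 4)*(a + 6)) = a + 6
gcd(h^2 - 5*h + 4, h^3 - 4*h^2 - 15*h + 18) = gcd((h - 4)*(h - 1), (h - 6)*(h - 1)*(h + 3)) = h - 1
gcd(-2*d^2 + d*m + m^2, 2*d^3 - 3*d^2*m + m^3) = 2*d^2 - d*m - m^2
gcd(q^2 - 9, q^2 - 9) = q^2 - 9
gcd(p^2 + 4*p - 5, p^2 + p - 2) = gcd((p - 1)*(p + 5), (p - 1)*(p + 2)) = p - 1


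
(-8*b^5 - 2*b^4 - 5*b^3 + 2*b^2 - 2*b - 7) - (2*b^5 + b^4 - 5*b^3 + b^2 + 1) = -10*b^5 - 3*b^4 + b^2 - 2*b - 8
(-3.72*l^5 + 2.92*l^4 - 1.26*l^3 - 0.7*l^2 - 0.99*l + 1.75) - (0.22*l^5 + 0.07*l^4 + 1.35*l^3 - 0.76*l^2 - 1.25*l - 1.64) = -3.94*l^5 + 2.85*l^4 - 2.61*l^3 + 0.0600000000000001*l^2 + 0.26*l + 3.39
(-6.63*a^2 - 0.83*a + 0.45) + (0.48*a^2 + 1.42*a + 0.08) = -6.15*a^2 + 0.59*a + 0.53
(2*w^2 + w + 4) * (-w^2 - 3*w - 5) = -2*w^4 - 7*w^3 - 17*w^2 - 17*w - 20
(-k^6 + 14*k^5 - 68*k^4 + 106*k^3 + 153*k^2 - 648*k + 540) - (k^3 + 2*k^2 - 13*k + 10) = -k^6 + 14*k^5 - 68*k^4 + 105*k^3 + 151*k^2 - 635*k + 530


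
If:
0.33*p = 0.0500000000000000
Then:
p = 0.15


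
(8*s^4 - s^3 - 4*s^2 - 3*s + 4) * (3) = 24*s^4 - 3*s^3 - 12*s^2 - 9*s + 12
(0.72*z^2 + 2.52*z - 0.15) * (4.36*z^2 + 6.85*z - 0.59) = 3.1392*z^4 + 15.9192*z^3 + 16.1832*z^2 - 2.5143*z + 0.0885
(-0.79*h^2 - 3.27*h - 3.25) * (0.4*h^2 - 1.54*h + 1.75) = -0.316*h^4 - 0.0913999999999999*h^3 + 2.3533*h^2 - 0.7175*h - 5.6875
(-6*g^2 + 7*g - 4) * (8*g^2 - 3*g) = -48*g^4 + 74*g^3 - 53*g^2 + 12*g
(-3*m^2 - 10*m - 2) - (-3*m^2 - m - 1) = -9*m - 1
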